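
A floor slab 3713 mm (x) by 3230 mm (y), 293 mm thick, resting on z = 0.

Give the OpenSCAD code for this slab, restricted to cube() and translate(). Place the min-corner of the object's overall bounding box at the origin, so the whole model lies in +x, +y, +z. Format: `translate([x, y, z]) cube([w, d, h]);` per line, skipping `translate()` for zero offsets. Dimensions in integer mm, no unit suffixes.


cube([3713, 3230, 293]);


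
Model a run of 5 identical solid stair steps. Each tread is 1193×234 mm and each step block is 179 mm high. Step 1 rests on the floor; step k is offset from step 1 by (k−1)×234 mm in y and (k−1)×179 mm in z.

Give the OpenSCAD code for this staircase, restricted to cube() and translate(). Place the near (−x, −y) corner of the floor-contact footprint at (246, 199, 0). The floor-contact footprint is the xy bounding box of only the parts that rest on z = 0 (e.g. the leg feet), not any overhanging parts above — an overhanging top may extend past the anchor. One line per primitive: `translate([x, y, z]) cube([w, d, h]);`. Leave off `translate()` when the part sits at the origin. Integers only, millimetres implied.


translate([246, 199, 0]) cube([1193, 234, 179]);
translate([246, 433, 179]) cube([1193, 234, 179]);
translate([246, 667, 358]) cube([1193, 234, 179]);
translate([246, 901, 537]) cube([1193, 234, 179]);
translate([246, 1135, 716]) cube([1193, 234, 179]);


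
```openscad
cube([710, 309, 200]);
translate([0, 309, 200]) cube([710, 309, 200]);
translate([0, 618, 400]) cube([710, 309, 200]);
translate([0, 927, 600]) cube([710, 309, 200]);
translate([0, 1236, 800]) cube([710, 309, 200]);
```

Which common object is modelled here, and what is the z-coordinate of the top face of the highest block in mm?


A staircase. The total rise is 1000 mm.

5 identical blocks, each offset up and back from the previous — a staircase. Each step is 200 mm tall and there are 5 of them, so the total rise is 5 × 200 = 1000 mm.


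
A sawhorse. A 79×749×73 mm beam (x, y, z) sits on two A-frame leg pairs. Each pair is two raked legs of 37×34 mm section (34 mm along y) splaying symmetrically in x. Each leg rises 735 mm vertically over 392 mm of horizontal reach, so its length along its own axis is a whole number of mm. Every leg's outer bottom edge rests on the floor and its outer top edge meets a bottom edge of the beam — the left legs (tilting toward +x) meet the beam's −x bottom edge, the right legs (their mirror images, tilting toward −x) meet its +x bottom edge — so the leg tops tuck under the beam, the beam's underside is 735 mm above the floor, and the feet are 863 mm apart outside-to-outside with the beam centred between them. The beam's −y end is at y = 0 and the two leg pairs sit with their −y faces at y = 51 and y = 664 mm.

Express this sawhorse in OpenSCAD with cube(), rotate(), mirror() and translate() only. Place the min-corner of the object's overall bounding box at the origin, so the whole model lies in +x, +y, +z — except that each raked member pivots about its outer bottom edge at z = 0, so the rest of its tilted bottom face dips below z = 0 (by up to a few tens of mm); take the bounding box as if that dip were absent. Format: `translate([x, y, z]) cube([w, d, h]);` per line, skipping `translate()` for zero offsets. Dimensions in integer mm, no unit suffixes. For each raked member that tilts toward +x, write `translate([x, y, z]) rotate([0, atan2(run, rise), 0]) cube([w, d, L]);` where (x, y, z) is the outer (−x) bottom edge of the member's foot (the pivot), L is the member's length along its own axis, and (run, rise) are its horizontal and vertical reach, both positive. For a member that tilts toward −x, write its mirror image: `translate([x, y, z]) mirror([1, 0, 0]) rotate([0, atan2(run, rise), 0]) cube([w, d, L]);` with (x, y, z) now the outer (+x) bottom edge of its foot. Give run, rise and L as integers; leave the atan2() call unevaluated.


translate([392, 0, 735]) cube([79, 749, 73]);
translate([0, 51, 0]) rotate([0, atan2(392, 735), 0]) cube([37, 34, 833]);
translate([863, 51, 0]) mirror([1, 0, 0]) rotate([0, atan2(392, 735), 0]) cube([37, 34, 833]);
translate([0, 664, 0]) rotate([0, atan2(392, 735), 0]) cube([37, 34, 833]);
translate([863, 664, 0]) mirror([1, 0, 0]) rotate([0, atan2(392, 735), 0]) cube([37, 34, 833]);


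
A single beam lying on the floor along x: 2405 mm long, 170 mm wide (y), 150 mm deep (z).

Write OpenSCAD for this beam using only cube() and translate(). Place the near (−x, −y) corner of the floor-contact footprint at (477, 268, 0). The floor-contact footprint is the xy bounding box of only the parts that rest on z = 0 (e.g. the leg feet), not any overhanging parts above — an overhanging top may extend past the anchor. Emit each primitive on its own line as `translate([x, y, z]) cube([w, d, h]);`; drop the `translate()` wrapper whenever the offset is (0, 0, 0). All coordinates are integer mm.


translate([477, 268, 0]) cube([2405, 170, 150]);


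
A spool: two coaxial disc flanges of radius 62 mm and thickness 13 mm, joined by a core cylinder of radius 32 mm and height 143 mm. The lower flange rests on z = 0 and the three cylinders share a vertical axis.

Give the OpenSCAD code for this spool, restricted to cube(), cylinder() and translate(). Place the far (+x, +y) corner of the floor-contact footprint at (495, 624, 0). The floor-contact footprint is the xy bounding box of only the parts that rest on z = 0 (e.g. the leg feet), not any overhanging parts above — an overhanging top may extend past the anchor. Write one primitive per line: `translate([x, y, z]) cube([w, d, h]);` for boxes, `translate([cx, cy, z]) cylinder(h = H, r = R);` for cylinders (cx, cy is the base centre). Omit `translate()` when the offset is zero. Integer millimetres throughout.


translate([433, 562, 0]) cylinder(h = 13, r = 62);
translate([433, 562, 13]) cylinder(h = 143, r = 32);
translate([433, 562, 156]) cylinder(h = 13, r = 62);


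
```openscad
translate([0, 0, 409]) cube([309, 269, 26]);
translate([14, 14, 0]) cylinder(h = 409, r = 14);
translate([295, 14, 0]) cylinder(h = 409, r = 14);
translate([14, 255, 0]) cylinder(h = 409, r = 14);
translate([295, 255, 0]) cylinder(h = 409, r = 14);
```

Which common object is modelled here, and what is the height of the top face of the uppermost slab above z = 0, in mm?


A stool. The seat height is 435 mm.

A 309×269×26 slab at z = 409 on four corner cylinders — a stool. The seat top is 409 + 26 = 435 mm.


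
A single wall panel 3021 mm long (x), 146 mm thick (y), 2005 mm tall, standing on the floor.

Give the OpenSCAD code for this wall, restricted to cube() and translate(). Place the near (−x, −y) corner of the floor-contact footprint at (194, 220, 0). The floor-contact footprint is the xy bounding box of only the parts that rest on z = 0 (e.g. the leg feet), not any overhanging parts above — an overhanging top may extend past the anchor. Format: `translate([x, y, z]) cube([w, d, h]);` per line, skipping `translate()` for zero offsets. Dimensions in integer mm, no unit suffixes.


translate([194, 220, 0]) cube([3021, 146, 2005]);


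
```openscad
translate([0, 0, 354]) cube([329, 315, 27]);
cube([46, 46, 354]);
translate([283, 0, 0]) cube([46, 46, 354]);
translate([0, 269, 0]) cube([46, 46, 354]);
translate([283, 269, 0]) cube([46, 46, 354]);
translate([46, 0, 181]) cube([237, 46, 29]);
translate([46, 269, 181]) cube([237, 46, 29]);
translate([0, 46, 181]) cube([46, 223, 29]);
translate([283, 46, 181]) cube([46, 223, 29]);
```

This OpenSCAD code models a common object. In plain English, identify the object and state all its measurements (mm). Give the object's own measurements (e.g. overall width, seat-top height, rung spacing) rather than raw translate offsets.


A simple wooden stool: a rectangular seat 329 mm (x) by 315 mm (y), 27 mm thick, top face at z = 381 mm, on four square legs, each 46×46 mm in cross-section. The legs rest on z = 0, each flush with a corner of the seat. Four stretchers, 46 mm wide and 29 mm tall, connect adjacent legs with their undersides at z = 181 mm, each running between the inner faces of the legs it joins and aligned with the legs' outer faces on the other axis.


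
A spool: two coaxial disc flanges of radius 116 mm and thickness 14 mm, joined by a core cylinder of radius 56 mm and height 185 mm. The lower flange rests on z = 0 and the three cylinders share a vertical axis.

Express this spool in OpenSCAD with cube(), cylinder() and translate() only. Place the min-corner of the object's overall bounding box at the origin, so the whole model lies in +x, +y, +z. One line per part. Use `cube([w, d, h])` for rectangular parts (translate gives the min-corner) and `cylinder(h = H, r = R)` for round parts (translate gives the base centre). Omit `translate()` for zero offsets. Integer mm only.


translate([116, 116, 0]) cylinder(h = 14, r = 116);
translate([116, 116, 14]) cylinder(h = 185, r = 56);
translate([116, 116, 199]) cylinder(h = 14, r = 116);


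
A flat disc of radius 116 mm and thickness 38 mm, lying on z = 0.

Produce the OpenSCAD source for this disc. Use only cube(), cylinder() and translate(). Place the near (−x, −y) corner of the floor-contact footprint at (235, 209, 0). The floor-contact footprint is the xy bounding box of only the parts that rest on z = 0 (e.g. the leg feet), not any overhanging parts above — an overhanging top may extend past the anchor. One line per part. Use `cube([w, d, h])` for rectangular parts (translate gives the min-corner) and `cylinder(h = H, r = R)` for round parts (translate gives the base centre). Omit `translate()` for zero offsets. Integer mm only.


translate([351, 325, 0]) cylinder(h = 38, r = 116);


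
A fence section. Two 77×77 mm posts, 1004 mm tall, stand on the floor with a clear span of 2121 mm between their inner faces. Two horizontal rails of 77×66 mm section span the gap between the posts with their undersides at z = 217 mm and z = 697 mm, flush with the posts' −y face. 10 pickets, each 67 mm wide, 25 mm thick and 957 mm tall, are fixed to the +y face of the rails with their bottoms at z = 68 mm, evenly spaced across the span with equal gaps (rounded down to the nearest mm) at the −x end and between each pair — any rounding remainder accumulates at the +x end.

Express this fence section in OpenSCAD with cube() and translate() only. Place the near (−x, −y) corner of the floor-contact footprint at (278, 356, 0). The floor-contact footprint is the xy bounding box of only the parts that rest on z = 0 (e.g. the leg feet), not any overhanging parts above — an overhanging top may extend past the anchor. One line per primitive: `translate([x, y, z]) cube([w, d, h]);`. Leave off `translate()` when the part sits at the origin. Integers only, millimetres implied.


translate([278, 356, 0]) cube([77, 77, 1004]);
translate([2476, 356, 0]) cube([77, 77, 1004]);
translate([355, 356, 217]) cube([2121, 77, 66]);
translate([355, 356, 697]) cube([2121, 77, 66]);
translate([486, 433, 68]) cube([67, 25, 957]);
translate([684, 433, 68]) cube([67, 25, 957]);
translate([882, 433, 68]) cube([67, 25, 957]);
translate([1080, 433, 68]) cube([67, 25, 957]);
translate([1278, 433, 68]) cube([67, 25, 957]);
translate([1476, 433, 68]) cube([67, 25, 957]);
translate([1674, 433, 68]) cube([67, 25, 957]);
translate([1872, 433, 68]) cube([67, 25, 957]);
translate([2070, 433, 68]) cube([67, 25, 957]);
translate([2268, 433, 68]) cube([67, 25, 957]);


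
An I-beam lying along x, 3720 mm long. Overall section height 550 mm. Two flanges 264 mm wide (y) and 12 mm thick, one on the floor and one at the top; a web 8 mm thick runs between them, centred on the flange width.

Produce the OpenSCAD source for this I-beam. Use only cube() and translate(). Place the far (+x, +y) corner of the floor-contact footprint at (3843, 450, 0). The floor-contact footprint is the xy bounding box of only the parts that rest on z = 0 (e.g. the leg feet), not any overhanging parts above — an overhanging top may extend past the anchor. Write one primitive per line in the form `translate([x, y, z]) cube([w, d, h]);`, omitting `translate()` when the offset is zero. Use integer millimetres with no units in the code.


translate([123, 186, 0]) cube([3720, 264, 12]);
translate([123, 314, 12]) cube([3720, 8, 526]);
translate([123, 186, 538]) cube([3720, 264, 12]);


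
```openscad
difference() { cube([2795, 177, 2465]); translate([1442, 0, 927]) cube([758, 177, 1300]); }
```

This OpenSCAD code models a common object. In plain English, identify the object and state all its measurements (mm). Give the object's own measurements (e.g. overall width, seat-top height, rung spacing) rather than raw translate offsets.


A wall 2795 mm long (x), 177 mm thick (y), 2465 mm tall, with a rectangular window opening cut through it. The opening is 758 mm wide and 1300 mm tall; its sill is at z = 927 mm and its near (−x) edge is 1442 mm from the wall's −x end. The opening passes through the full wall thickness.


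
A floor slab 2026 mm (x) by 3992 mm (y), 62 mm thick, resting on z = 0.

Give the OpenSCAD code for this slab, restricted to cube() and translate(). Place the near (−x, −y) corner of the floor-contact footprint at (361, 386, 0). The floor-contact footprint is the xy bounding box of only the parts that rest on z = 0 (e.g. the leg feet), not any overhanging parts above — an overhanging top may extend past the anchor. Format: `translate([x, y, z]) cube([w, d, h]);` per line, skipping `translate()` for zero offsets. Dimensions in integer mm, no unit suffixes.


translate([361, 386, 0]) cube([2026, 3992, 62]);


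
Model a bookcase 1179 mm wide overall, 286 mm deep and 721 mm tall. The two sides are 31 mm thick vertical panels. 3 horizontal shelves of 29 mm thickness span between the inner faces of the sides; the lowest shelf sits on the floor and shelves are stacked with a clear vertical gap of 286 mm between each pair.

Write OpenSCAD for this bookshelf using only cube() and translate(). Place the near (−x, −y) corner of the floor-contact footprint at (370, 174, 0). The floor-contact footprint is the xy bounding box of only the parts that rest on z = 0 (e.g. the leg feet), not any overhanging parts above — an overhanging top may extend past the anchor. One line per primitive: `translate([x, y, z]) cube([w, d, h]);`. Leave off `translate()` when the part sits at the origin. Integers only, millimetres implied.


translate([370, 174, 0]) cube([31, 286, 721]);
translate([1518, 174, 0]) cube([31, 286, 721]);
translate([401, 174, 0]) cube([1117, 286, 29]);
translate([401, 174, 315]) cube([1117, 286, 29]);
translate([401, 174, 630]) cube([1117, 286, 29]);


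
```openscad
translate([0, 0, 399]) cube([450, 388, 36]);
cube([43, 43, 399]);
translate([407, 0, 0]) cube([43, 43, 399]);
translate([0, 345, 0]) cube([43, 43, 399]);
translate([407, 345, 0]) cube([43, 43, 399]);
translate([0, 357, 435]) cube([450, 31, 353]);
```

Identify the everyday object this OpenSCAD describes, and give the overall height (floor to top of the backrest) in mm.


A chair. The overall height is 788 mm.

A slab on four corner posts with a tall panel at the back — a chair. The seat slab sits at z = 399 with thickness 36, and the 353 mm backrest starts at the seat top, so the overall height is 399 + 36 + 353 = 788 mm.


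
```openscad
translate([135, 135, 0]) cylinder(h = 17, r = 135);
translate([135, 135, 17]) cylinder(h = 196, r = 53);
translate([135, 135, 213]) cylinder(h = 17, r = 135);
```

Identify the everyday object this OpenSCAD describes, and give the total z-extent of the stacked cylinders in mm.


A spool. The overall height is 230 mm.

Three coaxial cylinders, large–small–large — a spool. Two 17 mm flanges and a 196 mm core give 17 + 196 + 17 = 230 mm.


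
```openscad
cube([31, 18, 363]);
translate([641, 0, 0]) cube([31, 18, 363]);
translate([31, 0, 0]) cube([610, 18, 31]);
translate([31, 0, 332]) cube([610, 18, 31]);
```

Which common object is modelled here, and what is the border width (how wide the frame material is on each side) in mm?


A picture frame. The border width is 31 mm.

Four thin pieces enclosing a rectangular opening — a picture frame. The two full-height stiles are 363 mm tall; the top rail sits at z = 332 and is 31 mm tall, so the border above the opening is 363 − 332 = 31 mm, matching the stile x-width.


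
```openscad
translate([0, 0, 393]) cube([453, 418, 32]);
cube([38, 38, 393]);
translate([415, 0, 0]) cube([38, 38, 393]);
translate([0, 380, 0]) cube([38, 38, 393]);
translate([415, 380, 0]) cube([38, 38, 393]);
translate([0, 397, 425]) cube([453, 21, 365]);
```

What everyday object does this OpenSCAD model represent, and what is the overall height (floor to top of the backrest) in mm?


A chair. The overall height is 790 mm.

A slab on four corner posts with a tall panel at the back — a chair. The seat slab sits at z = 393 with thickness 32, and the 365 mm backrest starts at the seat top, so the overall height is 393 + 32 + 365 = 790 mm.


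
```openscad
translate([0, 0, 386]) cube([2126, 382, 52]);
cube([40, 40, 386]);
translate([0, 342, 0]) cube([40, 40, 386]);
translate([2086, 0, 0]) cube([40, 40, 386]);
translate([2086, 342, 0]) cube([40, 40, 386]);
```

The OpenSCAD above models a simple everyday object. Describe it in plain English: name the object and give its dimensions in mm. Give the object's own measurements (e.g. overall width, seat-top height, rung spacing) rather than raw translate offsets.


A long wooden bench with a 2126 mm (x) × 382 mm (y) seat, 52 mm thick, its top surface 438 mm above the floor. Four 40 mm square legs at the seat corners, flush with the edges, run from z = 0 to the seat underside.


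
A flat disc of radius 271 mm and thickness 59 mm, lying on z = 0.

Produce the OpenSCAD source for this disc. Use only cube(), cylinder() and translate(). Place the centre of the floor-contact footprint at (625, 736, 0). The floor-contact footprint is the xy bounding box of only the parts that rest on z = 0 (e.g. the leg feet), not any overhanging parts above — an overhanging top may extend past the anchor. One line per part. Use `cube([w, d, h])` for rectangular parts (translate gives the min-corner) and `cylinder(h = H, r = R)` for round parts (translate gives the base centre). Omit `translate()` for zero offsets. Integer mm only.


translate([625, 736, 0]) cylinder(h = 59, r = 271);


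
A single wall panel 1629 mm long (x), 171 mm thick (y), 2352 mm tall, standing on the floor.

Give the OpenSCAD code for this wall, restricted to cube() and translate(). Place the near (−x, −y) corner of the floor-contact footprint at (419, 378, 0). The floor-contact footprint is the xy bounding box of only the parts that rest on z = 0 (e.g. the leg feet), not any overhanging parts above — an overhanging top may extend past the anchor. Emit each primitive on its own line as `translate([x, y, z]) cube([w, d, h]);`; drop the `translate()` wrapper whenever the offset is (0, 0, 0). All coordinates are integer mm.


translate([419, 378, 0]) cube([1629, 171, 2352]);


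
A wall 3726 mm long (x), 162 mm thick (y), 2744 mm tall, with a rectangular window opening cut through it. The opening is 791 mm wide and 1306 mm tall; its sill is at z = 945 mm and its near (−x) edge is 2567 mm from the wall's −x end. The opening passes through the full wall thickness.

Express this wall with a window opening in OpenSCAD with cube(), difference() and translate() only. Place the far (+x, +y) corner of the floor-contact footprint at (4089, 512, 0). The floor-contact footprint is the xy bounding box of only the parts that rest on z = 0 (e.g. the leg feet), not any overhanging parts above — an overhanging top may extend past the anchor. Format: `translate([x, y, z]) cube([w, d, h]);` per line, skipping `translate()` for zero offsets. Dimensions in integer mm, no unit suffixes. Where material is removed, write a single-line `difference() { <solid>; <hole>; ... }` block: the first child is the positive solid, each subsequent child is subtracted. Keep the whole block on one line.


difference() { translate([363, 350, 0]) cube([3726, 162, 2744]); translate([2930, 350, 945]) cube([791, 162, 1306]); }


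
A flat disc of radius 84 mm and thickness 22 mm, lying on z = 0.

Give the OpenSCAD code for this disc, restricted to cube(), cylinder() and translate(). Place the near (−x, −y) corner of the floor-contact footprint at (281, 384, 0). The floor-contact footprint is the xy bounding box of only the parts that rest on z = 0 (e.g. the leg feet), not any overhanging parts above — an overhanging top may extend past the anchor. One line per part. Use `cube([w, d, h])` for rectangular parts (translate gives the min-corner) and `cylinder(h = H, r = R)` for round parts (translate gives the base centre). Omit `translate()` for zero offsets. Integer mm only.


translate([365, 468, 0]) cylinder(h = 22, r = 84);


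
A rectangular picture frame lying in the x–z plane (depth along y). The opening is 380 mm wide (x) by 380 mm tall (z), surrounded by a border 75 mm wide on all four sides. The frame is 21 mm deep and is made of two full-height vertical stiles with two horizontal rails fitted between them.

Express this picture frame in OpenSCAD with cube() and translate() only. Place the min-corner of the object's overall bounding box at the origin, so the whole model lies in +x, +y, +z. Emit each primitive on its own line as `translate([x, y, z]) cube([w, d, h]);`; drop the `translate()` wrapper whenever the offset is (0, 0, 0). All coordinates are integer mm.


cube([75, 21, 530]);
translate([455, 0, 0]) cube([75, 21, 530]);
translate([75, 0, 0]) cube([380, 21, 75]);
translate([75, 0, 455]) cube([380, 21, 75]);


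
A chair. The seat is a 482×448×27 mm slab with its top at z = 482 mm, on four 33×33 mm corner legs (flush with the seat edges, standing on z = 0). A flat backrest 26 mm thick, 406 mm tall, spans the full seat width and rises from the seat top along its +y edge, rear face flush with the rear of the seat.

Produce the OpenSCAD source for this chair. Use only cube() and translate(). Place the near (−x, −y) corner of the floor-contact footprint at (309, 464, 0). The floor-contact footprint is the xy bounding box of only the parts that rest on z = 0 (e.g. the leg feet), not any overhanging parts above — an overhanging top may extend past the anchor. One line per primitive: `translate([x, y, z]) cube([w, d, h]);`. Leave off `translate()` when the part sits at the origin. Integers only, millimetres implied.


translate([309, 464, 455]) cube([482, 448, 27]);
translate([309, 464, 0]) cube([33, 33, 455]);
translate([758, 464, 0]) cube([33, 33, 455]);
translate([309, 879, 0]) cube([33, 33, 455]);
translate([758, 879, 0]) cube([33, 33, 455]);
translate([309, 886, 482]) cube([482, 26, 406]);


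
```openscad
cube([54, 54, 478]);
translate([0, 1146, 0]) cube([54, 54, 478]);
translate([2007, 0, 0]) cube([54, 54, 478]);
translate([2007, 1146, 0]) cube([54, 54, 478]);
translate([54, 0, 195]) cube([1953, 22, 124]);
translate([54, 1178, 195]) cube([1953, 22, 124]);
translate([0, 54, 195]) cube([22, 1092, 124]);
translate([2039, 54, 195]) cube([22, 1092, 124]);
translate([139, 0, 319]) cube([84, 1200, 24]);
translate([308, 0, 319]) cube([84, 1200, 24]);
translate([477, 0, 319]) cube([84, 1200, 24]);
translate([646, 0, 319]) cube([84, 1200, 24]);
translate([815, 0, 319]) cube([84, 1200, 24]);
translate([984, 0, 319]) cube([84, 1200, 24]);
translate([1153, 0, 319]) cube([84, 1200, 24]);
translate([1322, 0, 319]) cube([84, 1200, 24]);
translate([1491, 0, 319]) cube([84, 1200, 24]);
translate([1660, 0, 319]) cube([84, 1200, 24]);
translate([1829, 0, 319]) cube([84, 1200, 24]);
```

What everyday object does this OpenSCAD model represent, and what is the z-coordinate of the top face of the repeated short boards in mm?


A bed frame. The slat-top height is 343 mm.

Four posts, four rails, and a row of slats — a bed frame. Slats sit on the rails at z = 195 + 124 = 319; with slat thickness 24, the top is 343 mm.


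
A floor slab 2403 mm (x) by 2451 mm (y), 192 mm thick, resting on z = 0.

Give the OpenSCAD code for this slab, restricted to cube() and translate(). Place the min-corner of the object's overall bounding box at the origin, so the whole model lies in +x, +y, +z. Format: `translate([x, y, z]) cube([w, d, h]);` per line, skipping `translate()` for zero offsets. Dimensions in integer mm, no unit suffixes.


cube([2403, 2451, 192]);


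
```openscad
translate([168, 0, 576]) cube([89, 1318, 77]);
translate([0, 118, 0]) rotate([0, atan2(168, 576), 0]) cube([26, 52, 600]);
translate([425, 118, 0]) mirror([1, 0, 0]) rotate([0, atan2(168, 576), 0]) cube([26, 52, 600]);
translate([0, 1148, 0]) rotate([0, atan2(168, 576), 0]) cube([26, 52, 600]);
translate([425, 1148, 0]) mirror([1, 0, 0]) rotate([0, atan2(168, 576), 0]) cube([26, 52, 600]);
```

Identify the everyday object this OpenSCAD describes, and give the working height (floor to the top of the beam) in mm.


A sawhorse. The overall height is 653 mm.

A beam across two mirrored pairs of raked legs — a sawhorse. The beam's underside is at z = 576 (matching the legs' vertical rise in atan2(168, 576)) and the beam is 77 mm tall, so its top is at 576 + 77 = 653 mm. The raked legs top out at the beam's underside, so that is the highest point.


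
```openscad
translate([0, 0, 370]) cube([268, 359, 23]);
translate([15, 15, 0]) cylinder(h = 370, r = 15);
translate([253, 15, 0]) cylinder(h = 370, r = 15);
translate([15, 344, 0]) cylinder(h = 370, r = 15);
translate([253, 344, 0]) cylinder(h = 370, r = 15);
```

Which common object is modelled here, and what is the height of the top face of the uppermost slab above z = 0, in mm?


A stool. The seat height is 393 mm.

A 268×359×23 slab at z = 370 on four corner cylinders — a stool. The seat top is 370 + 23 = 393 mm.


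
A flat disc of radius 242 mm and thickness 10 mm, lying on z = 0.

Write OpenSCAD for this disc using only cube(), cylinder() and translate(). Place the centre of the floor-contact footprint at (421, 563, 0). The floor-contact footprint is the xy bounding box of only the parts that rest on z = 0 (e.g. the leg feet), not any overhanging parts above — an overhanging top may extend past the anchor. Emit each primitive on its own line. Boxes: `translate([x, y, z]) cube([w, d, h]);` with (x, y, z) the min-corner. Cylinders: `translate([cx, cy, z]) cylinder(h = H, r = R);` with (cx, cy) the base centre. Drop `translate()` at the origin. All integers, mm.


translate([421, 563, 0]) cylinder(h = 10, r = 242);


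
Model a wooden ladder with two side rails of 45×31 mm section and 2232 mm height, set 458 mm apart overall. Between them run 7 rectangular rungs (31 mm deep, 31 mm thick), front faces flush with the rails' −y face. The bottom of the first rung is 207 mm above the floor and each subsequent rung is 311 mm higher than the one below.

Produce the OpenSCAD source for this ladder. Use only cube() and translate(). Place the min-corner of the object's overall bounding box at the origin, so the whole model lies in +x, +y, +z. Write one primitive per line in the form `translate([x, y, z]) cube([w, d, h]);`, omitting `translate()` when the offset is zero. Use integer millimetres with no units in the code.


cube([45, 31, 2232]);
translate([413, 0, 0]) cube([45, 31, 2232]);
translate([45, 0, 207]) cube([368, 31, 31]);
translate([45, 0, 518]) cube([368, 31, 31]);
translate([45, 0, 829]) cube([368, 31, 31]);
translate([45, 0, 1140]) cube([368, 31, 31]);
translate([45, 0, 1451]) cube([368, 31, 31]);
translate([45, 0, 1762]) cube([368, 31, 31]);
translate([45, 0, 2073]) cube([368, 31, 31]);


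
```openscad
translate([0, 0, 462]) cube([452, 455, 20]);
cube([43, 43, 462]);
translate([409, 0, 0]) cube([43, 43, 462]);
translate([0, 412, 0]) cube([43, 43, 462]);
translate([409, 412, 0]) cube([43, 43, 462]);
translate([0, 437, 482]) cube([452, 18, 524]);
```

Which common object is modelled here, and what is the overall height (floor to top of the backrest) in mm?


A chair. The overall height is 1006 mm.

A slab on four corner posts with a tall panel at the back — a chair. The seat slab sits at z = 462 with thickness 20, and the 524 mm backrest starts at the seat top, so the overall height is 462 + 20 + 524 = 1006 mm.


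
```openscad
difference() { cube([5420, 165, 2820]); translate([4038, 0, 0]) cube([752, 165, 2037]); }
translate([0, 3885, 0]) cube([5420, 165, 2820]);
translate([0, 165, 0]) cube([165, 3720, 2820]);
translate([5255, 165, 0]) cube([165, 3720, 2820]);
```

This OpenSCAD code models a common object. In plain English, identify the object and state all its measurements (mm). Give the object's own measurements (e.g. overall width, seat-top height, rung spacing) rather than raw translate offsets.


A single room: four walls, each 2820 mm tall and 165 mm thick, enclosing an outside footprint 5420×4050 mm (x × y), no floor or roof. The front and back walls (−y and +y sides) run the full x-width; the side walls fit between their inner faces. A door opening 752 mm wide and 2037 mm tall is cut through the front wall from the floor up, its −x edge 4038 mm from the wall's −x end.


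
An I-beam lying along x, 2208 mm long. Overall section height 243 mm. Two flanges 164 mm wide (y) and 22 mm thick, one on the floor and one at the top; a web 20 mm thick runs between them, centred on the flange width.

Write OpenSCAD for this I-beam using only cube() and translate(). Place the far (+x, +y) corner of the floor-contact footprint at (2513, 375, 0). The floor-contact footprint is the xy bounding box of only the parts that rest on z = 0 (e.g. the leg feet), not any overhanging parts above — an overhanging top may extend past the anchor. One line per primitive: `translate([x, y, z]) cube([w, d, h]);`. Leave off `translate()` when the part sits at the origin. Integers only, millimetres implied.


translate([305, 211, 0]) cube([2208, 164, 22]);
translate([305, 283, 22]) cube([2208, 20, 199]);
translate([305, 211, 221]) cube([2208, 164, 22]);


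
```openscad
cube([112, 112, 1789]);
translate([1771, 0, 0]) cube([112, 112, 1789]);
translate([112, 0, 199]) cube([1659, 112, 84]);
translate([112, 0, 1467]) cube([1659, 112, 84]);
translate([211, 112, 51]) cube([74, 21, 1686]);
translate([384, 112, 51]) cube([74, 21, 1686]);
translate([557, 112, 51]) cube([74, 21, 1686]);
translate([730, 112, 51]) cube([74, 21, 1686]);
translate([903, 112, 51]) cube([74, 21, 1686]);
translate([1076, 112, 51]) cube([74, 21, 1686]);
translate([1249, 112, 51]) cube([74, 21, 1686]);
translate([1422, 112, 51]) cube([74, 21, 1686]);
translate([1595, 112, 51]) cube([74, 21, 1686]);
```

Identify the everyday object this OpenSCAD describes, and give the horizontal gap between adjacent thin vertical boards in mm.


A fence section. The picket gap is 99 mm.

Two posts, two rails, 9 pickets — a fence section. Span 1659 mm holds 9 pickets of 74 mm with 10 equal gaps: ⌊(1659 − 9·74) / 10⌋ = 99 mm.


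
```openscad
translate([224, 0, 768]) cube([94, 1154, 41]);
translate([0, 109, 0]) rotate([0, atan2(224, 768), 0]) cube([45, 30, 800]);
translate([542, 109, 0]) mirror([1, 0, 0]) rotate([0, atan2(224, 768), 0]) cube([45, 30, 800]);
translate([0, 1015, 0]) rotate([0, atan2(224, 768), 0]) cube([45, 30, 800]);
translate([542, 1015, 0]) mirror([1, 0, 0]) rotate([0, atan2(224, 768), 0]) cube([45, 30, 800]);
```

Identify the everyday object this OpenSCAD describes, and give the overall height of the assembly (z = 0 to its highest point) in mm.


A sawhorse. The overall height is 809 mm.

A beam across two mirrored pairs of raked legs — a sawhorse. The beam's underside is at z = 768 (matching the legs' vertical rise in atan2(224, 768)) and the beam is 41 mm tall, so its top is at 768 + 41 = 809 mm. The raked legs top out at the beam's underside, so that is the highest point.


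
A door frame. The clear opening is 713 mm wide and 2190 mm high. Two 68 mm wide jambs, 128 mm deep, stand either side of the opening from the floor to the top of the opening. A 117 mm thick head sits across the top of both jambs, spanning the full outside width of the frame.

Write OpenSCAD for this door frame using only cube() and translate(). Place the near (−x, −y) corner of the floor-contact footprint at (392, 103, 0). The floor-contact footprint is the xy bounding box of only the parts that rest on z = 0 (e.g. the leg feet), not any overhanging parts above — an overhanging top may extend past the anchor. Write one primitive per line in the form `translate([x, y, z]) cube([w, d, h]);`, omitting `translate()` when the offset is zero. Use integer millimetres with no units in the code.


translate([392, 103, 0]) cube([68, 128, 2190]);
translate([1173, 103, 0]) cube([68, 128, 2190]);
translate([392, 103, 2190]) cube([849, 128, 117]);


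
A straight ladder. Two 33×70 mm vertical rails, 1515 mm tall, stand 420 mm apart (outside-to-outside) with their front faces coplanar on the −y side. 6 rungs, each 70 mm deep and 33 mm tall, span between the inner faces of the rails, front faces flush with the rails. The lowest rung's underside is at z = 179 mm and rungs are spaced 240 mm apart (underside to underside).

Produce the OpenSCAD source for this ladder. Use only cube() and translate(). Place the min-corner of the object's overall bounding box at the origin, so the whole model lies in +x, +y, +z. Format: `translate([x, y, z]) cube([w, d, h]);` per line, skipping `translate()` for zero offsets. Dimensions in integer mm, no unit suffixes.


cube([33, 70, 1515]);
translate([387, 0, 0]) cube([33, 70, 1515]);
translate([33, 0, 179]) cube([354, 70, 33]);
translate([33, 0, 419]) cube([354, 70, 33]);
translate([33, 0, 659]) cube([354, 70, 33]);
translate([33, 0, 899]) cube([354, 70, 33]);
translate([33, 0, 1139]) cube([354, 70, 33]);
translate([33, 0, 1379]) cube([354, 70, 33]);


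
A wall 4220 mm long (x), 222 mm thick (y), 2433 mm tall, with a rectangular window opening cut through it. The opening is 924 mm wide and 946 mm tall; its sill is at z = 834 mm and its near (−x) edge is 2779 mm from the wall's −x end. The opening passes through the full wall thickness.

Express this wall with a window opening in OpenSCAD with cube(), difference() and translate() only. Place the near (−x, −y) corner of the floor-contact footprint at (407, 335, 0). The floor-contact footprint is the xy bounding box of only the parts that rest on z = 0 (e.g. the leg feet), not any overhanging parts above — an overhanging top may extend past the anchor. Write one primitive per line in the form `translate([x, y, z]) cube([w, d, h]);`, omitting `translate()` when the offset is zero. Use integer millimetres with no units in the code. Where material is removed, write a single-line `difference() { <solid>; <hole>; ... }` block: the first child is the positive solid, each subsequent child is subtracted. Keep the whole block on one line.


difference() { translate([407, 335, 0]) cube([4220, 222, 2433]); translate([3186, 335, 834]) cube([924, 222, 946]); }


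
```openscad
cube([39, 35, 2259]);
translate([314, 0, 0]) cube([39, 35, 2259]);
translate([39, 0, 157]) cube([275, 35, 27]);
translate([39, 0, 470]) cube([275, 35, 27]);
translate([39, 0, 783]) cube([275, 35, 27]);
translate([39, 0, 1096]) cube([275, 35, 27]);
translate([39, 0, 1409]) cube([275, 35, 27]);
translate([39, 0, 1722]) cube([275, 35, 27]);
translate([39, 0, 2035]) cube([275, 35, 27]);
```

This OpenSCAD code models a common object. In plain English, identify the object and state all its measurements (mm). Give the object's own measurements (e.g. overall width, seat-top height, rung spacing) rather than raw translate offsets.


A straight ladder. Two 39×35 mm vertical rails, 2259 mm tall, stand 353 mm apart (outside-to-outside) with their front faces coplanar on the −y side. 7 rungs, each 35 mm deep and 27 mm tall, span between the inner faces of the rails, front faces flush with the rails. The lowest rung's underside is at z = 157 mm and rungs are spaced 313 mm apart (underside to underside).


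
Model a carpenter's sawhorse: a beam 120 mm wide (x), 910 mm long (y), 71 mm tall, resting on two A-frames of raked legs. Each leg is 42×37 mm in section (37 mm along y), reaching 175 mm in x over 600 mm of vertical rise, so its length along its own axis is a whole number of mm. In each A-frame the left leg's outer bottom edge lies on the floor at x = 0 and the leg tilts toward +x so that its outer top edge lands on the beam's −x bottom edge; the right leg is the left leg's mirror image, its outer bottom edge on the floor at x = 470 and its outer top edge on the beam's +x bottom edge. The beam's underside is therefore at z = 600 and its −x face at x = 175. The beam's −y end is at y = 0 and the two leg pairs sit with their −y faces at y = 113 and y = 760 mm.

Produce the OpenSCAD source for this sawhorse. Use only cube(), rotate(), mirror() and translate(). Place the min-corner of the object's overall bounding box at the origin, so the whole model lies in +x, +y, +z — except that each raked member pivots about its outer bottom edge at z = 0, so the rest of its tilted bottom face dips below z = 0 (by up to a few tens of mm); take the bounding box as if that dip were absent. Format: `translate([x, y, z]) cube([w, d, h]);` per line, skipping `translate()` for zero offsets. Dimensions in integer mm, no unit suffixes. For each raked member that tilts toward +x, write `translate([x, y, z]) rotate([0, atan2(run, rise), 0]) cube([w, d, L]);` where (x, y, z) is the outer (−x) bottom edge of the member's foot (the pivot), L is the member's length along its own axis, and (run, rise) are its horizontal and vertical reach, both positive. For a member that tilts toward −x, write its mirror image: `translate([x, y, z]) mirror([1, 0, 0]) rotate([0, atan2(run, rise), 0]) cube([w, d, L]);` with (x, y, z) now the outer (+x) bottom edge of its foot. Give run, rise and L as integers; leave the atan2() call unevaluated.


translate([175, 0, 600]) cube([120, 910, 71]);
translate([0, 113, 0]) rotate([0, atan2(175, 600), 0]) cube([42, 37, 625]);
translate([470, 113, 0]) mirror([1, 0, 0]) rotate([0, atan2(175, 600), 0]) cube([42, 37, 625]);
translate([0, 760, 0]) rotate([0, atan2(175, 600), 0]) cube([42, 37, 625]);
translate([470, 760, 0]) mirror([1, 0, 0]) rotate([0, atan2(175, 600), 0]) cube([42, 37, 625]);


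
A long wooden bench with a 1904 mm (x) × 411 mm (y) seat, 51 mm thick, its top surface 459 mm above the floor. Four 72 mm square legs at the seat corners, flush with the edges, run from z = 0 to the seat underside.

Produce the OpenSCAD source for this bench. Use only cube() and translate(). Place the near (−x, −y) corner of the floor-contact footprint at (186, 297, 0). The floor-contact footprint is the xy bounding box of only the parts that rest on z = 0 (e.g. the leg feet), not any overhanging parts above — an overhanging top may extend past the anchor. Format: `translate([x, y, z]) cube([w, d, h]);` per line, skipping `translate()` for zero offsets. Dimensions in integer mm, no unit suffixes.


translate([186, 297, 408]) cube([1904, 411, 51]);
translate([186, 297, 0]) cube([72, 72, 408]);
translate([186, 636, 0]) cube([72, 72, 408]);
translate([2018, 297, 0]) cube([72, 72, 408]);
translate([2018, 636, 0]) cube([72, 72, 408]);


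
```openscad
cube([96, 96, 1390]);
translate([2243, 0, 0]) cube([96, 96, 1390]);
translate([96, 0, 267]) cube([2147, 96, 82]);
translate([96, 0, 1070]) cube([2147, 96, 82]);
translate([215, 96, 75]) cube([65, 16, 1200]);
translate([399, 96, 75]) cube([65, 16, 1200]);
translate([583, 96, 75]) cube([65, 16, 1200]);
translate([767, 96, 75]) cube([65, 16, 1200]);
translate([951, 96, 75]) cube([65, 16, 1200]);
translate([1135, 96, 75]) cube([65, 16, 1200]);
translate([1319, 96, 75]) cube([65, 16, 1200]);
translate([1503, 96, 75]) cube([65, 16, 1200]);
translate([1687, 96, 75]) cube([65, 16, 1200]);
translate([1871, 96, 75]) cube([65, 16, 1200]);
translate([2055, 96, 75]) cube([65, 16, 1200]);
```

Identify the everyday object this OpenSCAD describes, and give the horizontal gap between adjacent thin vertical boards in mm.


A fence section. The picket gap is 119 mm.

Two posts, two rails, 11 pickets — a fence section. Span 2147 mm holds 11 pickets of 65 mm with 12 equal gaps: ⌊(2147 − 11·65) / 12⌋ = 119 mm.
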